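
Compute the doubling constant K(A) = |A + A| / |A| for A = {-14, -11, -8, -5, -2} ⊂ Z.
K = |A + A| / |A| = 9/5

Enumerate A + A = {a + b : a, b ∈ A}. With |A| = 5, there are |A|^2 = 25 ordered sum pairs; collecting distinct values, A + A = {-28, -25, -22, -19, -16, -13, -10, -7, -4}, so |A + A| = 9. Thus K = 9/5. Here |A + A| = 2|A| − 1 = 9, the minimum possible — so K = 9/5 is minimal, which holds iff A is an arithmetic progression.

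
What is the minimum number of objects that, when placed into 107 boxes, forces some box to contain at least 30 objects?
n = (30 − 1)·107 + 1 = 3104

By the generalised pigeonhole principle, to guarantee some box contains ≥ r objects we need more than (r − 1) · k objects total. Threshold: n = (r − 1) · k + 1. With r = 30 and k = 107: n = 29 · 107 + 1 = 3103 + 1 = 3104. For n = 3103 = 29 · 107, we can put exactly 29 objects in every box, avoiding 30 in any single one — so 3104 is tight.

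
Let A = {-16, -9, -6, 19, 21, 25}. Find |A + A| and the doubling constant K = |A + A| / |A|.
K = |A + A| / |A| = 21/6 = 7/2

Enumerate A + A = {a + b : a, b ∈ A}. With |A| = 6, there are |A|^2 = 36 ordered sum pairs; collecting distinct values, A + A = {-32, -25, -22, -18, -15, -12, 3, 5, 9, 10, 12, 13, 15, 16, 19, 38, 40, 42, 44, 46, 50}, so |A + A| = 21. Thus K = 21/6 = 7/2. For comparison, the minimum possible |A + A| over all 6-element sets is 2·6 − 1 = 11 (so min K = 11/6), attained only by arithmetic progressions.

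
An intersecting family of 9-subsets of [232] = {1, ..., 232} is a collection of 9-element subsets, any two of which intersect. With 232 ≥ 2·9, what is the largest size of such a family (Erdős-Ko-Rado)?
max |F| = C(231, 8) = 177891195843900

Erdős-Ko-Rado (1961): when n ≥ 2k, max |F| = C(n−1, k−1). The bound is attained by the star {A : i ∈ A} for any fixed i ∈ [n]. Here C(232−1, 9−1) = C(231, 8) = 177891195843900.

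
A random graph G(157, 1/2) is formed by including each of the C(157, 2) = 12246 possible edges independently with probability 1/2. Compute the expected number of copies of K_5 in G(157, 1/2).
E[# K_5] = C(157, 5) · (1/2)^C(5, 2) = 745395651 / 2^10 ≈ 727925.440430

For each 5-subset S of vertices (there are C(157, 5) = 745395651 such S), let X_S = 1 if S induces a K_5 (all C(5, 2) = 10 edges present). Then P(X_S = 1) = (1/2)^10 = 1/1024. By linearity of expectation, E[# K_5] = C(157, 5) · (1/2)^10 = 745395651 / 1024 ≈ 727925.440430.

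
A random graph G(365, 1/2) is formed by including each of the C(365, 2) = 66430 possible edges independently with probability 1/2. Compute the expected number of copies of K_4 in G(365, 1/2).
E[# K_4] = C(365, 4) · (1/2)^C(4, 2) = 727441715 / 2^6 = 11366276.796875

For each 4-subset S of vertices (there are C(365, 4) = 727441715 such S), let X_S = 1 if S induces a K_4 (all C(4, 2) = 6 edges present). Then P(X_S = 1) = (1/2)^6 = 1/64. By linearity of expectation, E[# K_4] = C(365, 4) · (1/2)^6 = 727441715 / 64 = 11366276.796875.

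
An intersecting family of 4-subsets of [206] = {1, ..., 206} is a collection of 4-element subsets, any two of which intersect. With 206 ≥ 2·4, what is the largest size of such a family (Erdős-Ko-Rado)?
max |F| = C(205, 3) = 1414910

Erdős-Ko-Rado (1961): when n ≥ 2k, max |F| = C(n−1, k−1). The bound is attained by the star {A : i ∈ A} for any fixed i ∈ [n]. Here C(206−1, 4−1) = C(205, 3) = 1414910.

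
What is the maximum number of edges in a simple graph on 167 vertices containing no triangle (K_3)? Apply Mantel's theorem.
ex(167, K_3) = ⌊167^2/4⌋ = 6972

Mantel (1907): a triangle-free graph on n vertices has at most ⌊n^2/4⌋ edges, with equality for the complete bipartite graph K_{⌊n/2⌋, ⌈n/2⌉}. For n = 167: ⌊167^2/4⌋ = ⌊27889/4⌋ = 6972. The extremal graph is K_{83, 84}, which has 83·84 = 6972 edges.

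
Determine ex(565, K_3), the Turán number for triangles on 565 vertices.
ex(565, K_3) = ⌊565^2/4⌋ = 79806

Mantel (1907): a triangle-free graph on n vertices has at most ⌊n^2/4⌋ edges, with equality for the complete bipartite graph K_{⌊n/2⌋, ⌈n/2⌉}. For n = 565: ⌊565^2/4⌋ = ⌊319225/4⌋ = 79806. The extremal graph is K_{282, 283}, which has 282·283 = 79806 edges.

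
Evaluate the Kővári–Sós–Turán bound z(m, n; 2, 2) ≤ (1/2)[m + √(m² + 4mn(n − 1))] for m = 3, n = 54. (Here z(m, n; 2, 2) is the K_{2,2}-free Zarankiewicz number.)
z(3, 54; 2, 2) ≤ (1/2)[3 + √(3² + 4·3·54·53)] = (1/2)[3 + √34353] = 94.1728

Kővári–Sós–Turán: let r_1, ..., r_3 be the row sums and z = Σ r_i the total number of 1s. Each pair of columns can share at most one row with both entries 1 (else a 2×2 all-ones block appears), so Σ_i C(r_i, 2) ≤ C(54, 2) = 1431. By convexity Σ_i C(r_i, 2) ≥ 3·C(z/3, 2) = z(z − 3)/(2·3), giving z² − 3z − 3·54·53 ≤ 0 and hence z ≤ (1/2)[3 + √(9 + 4·8586)] = (1/2)[3 + √34353] ≈ (1/2)(3 + 185.3456) = 94.1728.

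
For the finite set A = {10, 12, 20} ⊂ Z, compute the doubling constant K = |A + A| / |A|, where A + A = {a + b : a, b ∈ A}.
K = |A + A| / |A| = 6/3 = 2

Enumerate A + A = {a + b : a, b ∈ A}. With |A| = 3, there are |A|^2 = 9 ordered sum pairs; collecting distinct values, A + A = {20, 22, 24, 30, 32, 40}, so |A + A| = 6. Thus K = 6/3 = 2. For comparison, the minimum possible |A + A| over all 3-element sets is 2·3 − 1 = 5 (so min K = 5/3), attained only by arithmetic progressions.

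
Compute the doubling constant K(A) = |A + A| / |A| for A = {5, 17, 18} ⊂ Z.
K = |A + A| / |A| = 6/3 = 2

Enumerate A + A = {a + b : a, b ∈ A}. With |A| = 3, there are |A|^2 = 9 ordered sum pairs; collecting distinct values, A + A = {10, 22, 23, 34, 35, 36}, so |A + A| = 6. Thus K = 6/3 = 2. For comparison, the minimum possible |A + A| over all 3-element sets is 2·3 − 1 = 5 (so min K = 5/3), attained only by arithmetic progressions.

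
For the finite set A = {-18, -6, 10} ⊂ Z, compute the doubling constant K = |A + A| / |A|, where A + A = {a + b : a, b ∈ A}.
K = |A + A| / |A| = 6/3 = 2

Enumerate A + A = {a + b : a, b ∈ A}. With |A| = 3, there are |A|^2 = 9 ordered sum pairs; collecting distinct values, A + A = {-36, -24, -12, -8, 4, 20}, so |A + A| = 6. Thus K = 6/3 = 2. For comparison, the minimum possible |A + A| over all 3-element sets is 2·3 − 1 = 5 (so min K = 5/3), attained only by arithmetic progressions.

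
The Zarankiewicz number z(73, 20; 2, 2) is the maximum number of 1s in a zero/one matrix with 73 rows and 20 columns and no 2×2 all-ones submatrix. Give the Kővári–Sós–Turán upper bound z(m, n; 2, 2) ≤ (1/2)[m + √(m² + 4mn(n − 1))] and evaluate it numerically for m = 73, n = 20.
z(73, 20; 2, 2) ≤ (1/2)[73 + √(73² + 4·73·20·19)] = (1/2)[73 + √116289] = 207.0059

Kővári–Sós–Turán: let r_1, ..., r_73 be the row sums and z = Σ r_i the total number of 1s. Each pair of columns can share at most one row with both entries 1 (else a 2×2 all-ones block appears), so Σ_i C(r_i, 2) ≤ C(20, 2) = 190. By convexity Σ_i C(r_i, 2) ≥ 73·C(z/73, 2) = z(z − 73)/(2·73), giving z² − 73z − 73·20·19 ≤ 0 and hence z ≤ (1/2)[73 + √(5329 + 4·27740)] = (1/2)[73 + √116289] ≈ (1/2)(73 + 341.0117) = 207.0059.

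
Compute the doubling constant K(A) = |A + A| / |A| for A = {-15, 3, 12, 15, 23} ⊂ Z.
K = |A + A| / |A| = 15/5 = 3

Enumerate A + A = {a + b : a, b ∈ A}. With |A| = 5, there are |A|^2 = 25 ordered sum pairs; collecting distinct values, A + A = {-30, -12, -3, 0, 6, 8, 15, 18, 24, 26, 27, 30, 35, 38, 46}, so |A + A| = 15. Thus K = 15/5 = 3. For comparison, the minimum possible |A + A| over all 5-element sets is 2·5 − 1 = 9 (so min K = 9/5), attained only by arithmetic progressions.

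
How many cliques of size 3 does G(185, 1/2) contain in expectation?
E[# K_3] = C(185, 3) · (1/2)^C(3, 2) = 1038220 / 2^3 = 259555/2 = 129777.5

For each 3-subset S of vertices (there are C(185, 3) = 1038220 such S), let X_S = 1 if S induces a K_3 (all C(3, 2) = 3 edges present). Then P(X_S = 1) = (1/2)^3 = 1/8. By linearity of expectation, E[# K_3] = C(185, 3) · (1/2)^3 = 1038220 / 8 = 259555/2 = 129777.5.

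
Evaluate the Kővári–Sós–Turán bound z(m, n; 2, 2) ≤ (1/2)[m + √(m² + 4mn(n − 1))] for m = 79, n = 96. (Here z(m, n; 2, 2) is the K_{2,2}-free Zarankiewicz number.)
z(79, 96; 2, 2) ≤ (1/2)[79 + √(79² + 4·79·96·95)] = (1/2)[79 + √2888161] = 889.2295

Kővári–Sós–Turán: let r_1, ..., r_79 be the row sums and z = Σ r_i the total number of 1s. Each pair of columns can share at most one row with both entries 1 (else a 2×2 all-ones block appears), so Σ_i C(r_i, 2) ≤ C(96, 2) = 4560. By convexity Σ_i C(r_i, 2) ≥ 79·C(z/79, 2) = z(z − 79)/(2·79), giving z² − 79z − 79·96·95 ≤ 0 and hence z ≤ (1/2)[79 + √(6241 + 4·720480)] = (1/2)[79 + √2888161] ≈ (1/2)(79 + 1699.459) = 889.2295.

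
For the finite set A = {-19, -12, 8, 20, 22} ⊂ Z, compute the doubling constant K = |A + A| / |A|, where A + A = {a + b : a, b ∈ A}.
K = |A + A| / |A| = 15/5 = 3

Enumerate A + A = {a + b : a, b ∈ A}. With |A| = 5, there are |A|^2 = 25 ordered sum pairs; collecting distinct values, A + A = {-38, -31, -24, -11, -4, 1, 3, 8, 10, 16, 28, 30, 40, 42, 44}, so |A + A| = 15. Thus K = 15/5 = 3. For comparison, the minimum possible |A + A| over all 5-element sets is 2·5 − 1 = 9 (so min K = 9/5), attained only by arithmetic progressions.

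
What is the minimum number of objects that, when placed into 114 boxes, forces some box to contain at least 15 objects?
n = (15 − 1)·114 + 1 = 1597

By the generalised pigeonhole principle, to guarantee some box contains ≥ r objects we need more than (r − 1) · k objects total. Threshold: n = (r − 1) · k + 1. With r = 15 and k = 114: n = 14 · 114 + 1 = 1596 + 1 = 1597. For n = 1596 = 14 · 114, we can put exactly 14 objects in every box, avoiding 15 in any single one — so 1597 is tight.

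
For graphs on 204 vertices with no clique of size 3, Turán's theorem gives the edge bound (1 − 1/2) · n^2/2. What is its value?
Turán density bound = (1/2) · 204^2/2 = 10404

Turán's theorem: ex(n, K_{r+1}) is achieved by the complete r-partite Turán graph T(n, r) with parts as balanced as possible, and is at most (1 − 1/r) · n^2/2. For r = 2, n = 204: the density bound is (1/2) · 41616/2 = 10404. Since 2 ∣ 204, the Turán graph T(204, 2) has parts of equal size 102, and its edge count e(T(204, 2)) = 10404 attains the density bound exactly.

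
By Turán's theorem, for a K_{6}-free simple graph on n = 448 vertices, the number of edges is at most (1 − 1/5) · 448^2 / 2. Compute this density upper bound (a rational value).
Turán density bound = (4/5) · 448^2/2 = 401408/5 ≈ 80281.6

Turán's theorem: ex(n, K_{r+1}) is achieved by the complete r-partite Turán graph T(n, r) with parts as balanced as possible, and is at most (1 − 1/r) · n^2/2. For r = 5, n = 448: the density bound is (4/5) · 200704/2 = 401408/5 ≈ 80281.6. The integer-valued extremum is e(T(448, 5)) = 80281, which is strictly less than the density bound 401408/5 since 5 ∤ 448 (the parts of T(448, 5) cannot all be equal).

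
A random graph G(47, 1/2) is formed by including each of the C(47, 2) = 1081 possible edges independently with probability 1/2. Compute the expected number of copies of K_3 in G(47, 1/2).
E[# K_3] = C(47, 3) · (1/2)^C(3, 2) = 16215 / 2^3 = 2026.875

For each 3-subset S of vertices (there are C(47, 3) = 16215 such S), let X_S = 1 if S induces a K_3 (all C(3, 2) = 3 edges present). Then P(X_S = 1) = (1/2)^3 = 1/8. By linearity of expectation, E[# K_3] = C(47, 3) · (1/2)^3 = 16215 / 8 = 2026.875.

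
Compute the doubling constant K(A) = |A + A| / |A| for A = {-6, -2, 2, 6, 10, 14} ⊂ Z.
K = |A + A| / |A| = 11/6

Enumerate A + A = {a + b : a, b ∈ A}. With |A| = 6, there are |A|^2 = 36 ordered sum pairs; collecting distinct values, A + A = {-12, -8, -4, 0, 4, 8, 12, 16, 20, 24, 28}, so |A + A| = 11. Thus K = 11/6. Here |A + A| = 2|A| − 1 = 11, the minimum possible — so K = 11/6 is minimal, which holds iff A is an arithmetic progression.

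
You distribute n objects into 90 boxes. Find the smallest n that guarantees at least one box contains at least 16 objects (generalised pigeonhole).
n = (16 − 1)·90 + 1 = 1351

By the generalised pigeonhole principle, to guarantee some box contains ≥ r objects we need more than (r − 1) · k objects total. Threshold: n = (r − 1) · k + 1. With r = 16 and k = 90: n = 15 · 90 + 1 = 1350 + 1 = 1351. For n = 1350 = 15 · 90, we can put exactly 15 objects in every box, avoiding 16 in any single one — so 1351 is tight.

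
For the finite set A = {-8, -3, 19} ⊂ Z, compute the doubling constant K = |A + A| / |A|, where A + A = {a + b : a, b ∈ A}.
K = |A + A| / |A| = 6/3 = 2

Enumerate A + A = {a + b : a, b ∈ A}. With |A| = 3, there are |A|^2 = 9 ordered sum pairs; collecting distinct values, A + A = {-16, -11, -6, 11, 16, 38}, so |A + A| = 6. Thus K = 6/3 = 2. For comparison, the minimum possible |A + A| over all 3-element sets is 2·3 − 1 = 5 (so min K = 5/3), attained only by arithmetic progressions.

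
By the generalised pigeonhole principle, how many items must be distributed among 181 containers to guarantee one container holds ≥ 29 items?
n = (29 − 1)·181 + 1 = 5069

By the generalised pigeonhole principle, to guarantee some box contains ≥ r objects we need more than (r − 1) · k objects total. Threshold: n = (r − 1) · k + 1. With r = 29 and k = 181: n = 28 · 181 + 1 = 5068 + 1 = 5069. For n = 5068 = 28 · 181, we can put exactly 28 objects in every box, avoiding 29 in any single one — so 5069 is tight.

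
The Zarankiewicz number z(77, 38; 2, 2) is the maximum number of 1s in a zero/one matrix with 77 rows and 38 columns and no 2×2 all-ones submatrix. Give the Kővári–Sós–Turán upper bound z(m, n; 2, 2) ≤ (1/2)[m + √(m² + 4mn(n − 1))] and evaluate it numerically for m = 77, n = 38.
z(77, 38; 2, 2) ≤ (1/2)[77 + √(77² + 4·77·38·37)] = (1/2)[77 + √438977] = 369.7767

Kővári–Sós–Turán: let r_1, ..., r_77 be the row sums and z = Σ r_i the total number of 1s. Each pair of columns can share at most one row with both entries 1 (else a 2×2 all-ones block appears), so Σ_i C(r_i, 2) ≤ C(38, 2) = 703. By convexity Σ_i C(r_i, 2) ≥ 77·C(z/77, 2) = z(z − 77)/(2·77), giving z² − 77z − 77·38·37 ≤ 0 and hence z ≤ (1/2)[77 + √(5929 + 4·108262)] = (1/2)[77 + √438977] ≈ (1/2)(77 + 662.5534) = 369.7767.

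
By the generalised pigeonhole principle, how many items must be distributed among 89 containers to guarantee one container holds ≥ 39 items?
n = (39 − 1)·89 + 1 = 3383

By the generalised pigeonhole principle, to guarantee some box contains ≥ r objects we need more than (r − 1) · k objects total. Threshold: n = (r − 1) · k + 1. With r = 39 and k = 89: n = 38 · 89 + 1 = 3382 + 1 = 3383. For n = 3382 = 38 · 89, we can put exactly 38 objects in every box, avoiding 39 in any single one — so 3383 is tight.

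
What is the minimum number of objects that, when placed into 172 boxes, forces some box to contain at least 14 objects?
n = (14 − 1)·172 + 1 = 2237

By the generalised pigeonhole principle, to guarantee some box contains ≥ r objects we need more than (r − 1) · k objects total. Threshold: n = (r − 1) · k + 1. With r = 14 and k = 172: n = 13 · 172 + 1 = 2236 + 1 = 2237. For n = 2236 = 13 · 172, we can put exactly 13 objects in every box, avoiding 14 in any single one — so 2237 is tight.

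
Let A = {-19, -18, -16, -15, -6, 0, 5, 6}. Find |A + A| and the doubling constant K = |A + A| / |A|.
K = |A + A| / |A| = 31/8

Enumerate A + A = {a + b : a, b ∈ A}. With |A| = 8, there are |A|^2 = 64 ordered sum pairs; collecting distinct values, A + A = {-38, -37, -36, -35, -34, -33, -32, -31, -30, -25, -24, -22, -21, -19, -18, -16, -15, -14, -13, -12, -11, -10, -9, -6, -1, 0, 5, 6, 10, 11, 12}, so |A + A| = 31. Thus K = 31/8. For comparison, the minimum possible |A + A| over all 8-element sets is 2·8 − 1 = 15 (so min K = 15/8), attained only by arithmetic progressions.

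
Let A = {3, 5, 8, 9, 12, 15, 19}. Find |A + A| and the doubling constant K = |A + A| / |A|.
K = |A + A| / |A| = 22/7

Enumerate A + A = {a + b : a, b ∈ A}. With |A| = 7, there are |A|^2 = 49 ordered sum pairs; collecting distinct values, A + A = {6, 8, 10, 11, 12, 13, 14, 15, 16, 17, 18, 20, 21, 22, 23, 24, 27, 28, 30, 31, 34, 38}, so |A + A| = 22. Thus K = 22/7. For comparison, the minimum possible |A + A| over all 7-element sets is 2·7 − 1 = 13 (so min K = 13/7), attained only by arithmetic progressions.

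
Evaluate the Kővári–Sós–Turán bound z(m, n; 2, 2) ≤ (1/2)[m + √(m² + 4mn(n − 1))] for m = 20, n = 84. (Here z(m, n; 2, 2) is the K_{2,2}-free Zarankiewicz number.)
z(20, 84; 2, 2) ≤ (1/2)[20 + √(20² + 4·20·84·83)] = (1/2)[20 + √558160] = 383.5505

Kővári–Sós–Turán: let r_1, ..., r_20 be the row sums and z = Σ r_i the total number of 1s. Each pair of columns can share at most one row with both entries 1 (else a 2×2 all-ones block appears), so Σ_i C(r_i, 2) ≤ C(84, 2) = 3486. By convexity Σ_i C(r_i, 2) ≥ 20·C(z/20, 2) = z(z − 20)/(2·20), giving z² − 20z − 20·84·83 ≤ 0 and hence z ≤ (1/2)[20 + √(400 + 4·139440)] = (1/2)[20 + √558160] ≈ (1/2)(20 + 747.1011) = 383.5505.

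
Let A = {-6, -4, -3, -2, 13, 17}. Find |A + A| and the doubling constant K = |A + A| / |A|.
K = |A + A| / |A| = 18/6 = 3

Enumerate A + A = {a + b : a, b ∈ A}. With |A| = 6, there are |A|^2 = 36 ordered sum pairs; collecting distinct values, A + A = {-12, -10, -9, -8, -7, -6, -5, -4, 7, 9, 10, 11, 13, 14, 15, 26, 30, 34}, so |A + A| = 18. Thus K = 18/6 = 3. For comparison, the minimum possible |A + A| over all 6-element sets is 2·6 − 1 = 11 (so min K = 11/6), attained only by arithmetic progressions.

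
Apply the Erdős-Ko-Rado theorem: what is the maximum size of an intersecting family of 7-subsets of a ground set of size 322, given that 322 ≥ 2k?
max |F| = C(321, 6) = 1449728451424

The Erdős-Ko-Rado theorem states: for n ≥ 2k, an intersecting family of k-subsets of an n-element set has size at most C(n − 1, k − 1), with equality for 'star' families {A ⊆ [n] : |A| = k, i ∈ A} (fix an element i). For n = 322, k = 7: C(321, 6) = 1449728451424.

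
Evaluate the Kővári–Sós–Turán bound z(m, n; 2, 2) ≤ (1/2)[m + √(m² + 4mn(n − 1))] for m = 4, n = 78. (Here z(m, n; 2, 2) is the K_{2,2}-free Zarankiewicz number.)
z(4, 78; 2, 2) ≤ (1/2)[4 + √(4² + 4·4·78·77)] = (1/2)[4 + √96112] = 157.0097

Kővári–Sós–Turán: let r_1, ..., r_4 be the row sums and z = Σ r_i the total number of 1s. Each pair of columns can share at most one row with both entries 1 (else a 2×2 all-ones block appears), so Σ_i C(r_i, 2) ≤ C(78, 2) = 3003. By convexity Σ_i C(r_i, 2) ≥ 4·C(z/4, 2) = z(z − 4)/(2·4), giving z² − 4z − 4·78·77 ≤ 0 and hence z ≤ (1/2)[4 + √(16 + 4·24024)] = (1/2)[4 + √96112] ≈ (1/2)(4 + 310.0194) = 157.0097.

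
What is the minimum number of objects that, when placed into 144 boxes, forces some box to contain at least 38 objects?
n = (38 − 1)·144 + 1 = 5329

By the generalised pigeonhole principle, to guarantee some box contains ≥ r objects we need more than (r − 1) · k objects total. Threshold: n = (r − 1) · k + 1. With r = 38 and k = 144: n = 37 · 144 + 1 = 5328 + 1 = 5329. For n = 5328 = 37 · 144, we can put exactly 37 objects in every box, avoiding 38 in any single one — so 5329 is tight.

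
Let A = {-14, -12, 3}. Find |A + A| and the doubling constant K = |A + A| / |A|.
K = |A + A| / |A| = 6/3 = 2

Enumerate A + A = {a + b : a, b ∈ A}. With |A| = 3, there are |A|^2 = 9 ordered sum pairs; collecting distinct values, A + A = {-28, -26, -24, -11, -9, 6}, so |A + A| = 6. Thus K = 6/3 = 2. For comparison, the minimum possible |A + A| over all 3-element sets is 2·3 − 1 = 5 (so min K = 5/3), attained only by arithmetic progressions.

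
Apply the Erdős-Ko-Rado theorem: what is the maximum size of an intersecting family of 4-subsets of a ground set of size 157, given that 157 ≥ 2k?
max |F| = C(156, 3) = 620620

The Erdős-Ko-Rado theorem states: for n ≥ 2k, an intersecting family of k-subsets of an n-element set has size at most C(n − 1, k − 1), with equality for 'star' families {A ⊆ [n] : |A| = k, i ∈ A} (fix an element i). For n = 157, k = 4: C(156, 3) = 620620.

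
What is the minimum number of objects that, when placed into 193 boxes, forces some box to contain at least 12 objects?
n = (12 − 1)·193 + 1 = 2124

By the generalised pigeonhole principle, to guarantee some box contains ≥ r objects we need more than (r − 1) · k objects total. Threshold: n = (r − 1) · k + 1. With r = 12 and k = 193: n = 11 · 193 + 1 = 2123 + 1 = 2124. For n = 2123 = 11 · 193, we can put exactly 11 objects in every box, avoiding 12 in any single one — so 2124 is tight.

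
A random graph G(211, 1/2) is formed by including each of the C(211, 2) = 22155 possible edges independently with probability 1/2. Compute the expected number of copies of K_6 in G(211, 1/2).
E[# K_6] = C(211, 6) · (1/2)^C(6, 2) = 114081819852 / 2^15 = 28520454963/8192 ≈ 3481500.849976

For each 6-subset S of vertices (there are C(211, 6) = 114081819852 such S), let X_S = 1 if S induces a K_6 (all C(6, 2) = 15 edges present). Then P(X_S = 1) = (1/2)^15 = 1/32768. By linearity of expectation, E[# K_6] = C(211, 6) · (1/2)^15 = 114081819852 / 32768 = 28520454963/8192 ≈ 3481500.849976.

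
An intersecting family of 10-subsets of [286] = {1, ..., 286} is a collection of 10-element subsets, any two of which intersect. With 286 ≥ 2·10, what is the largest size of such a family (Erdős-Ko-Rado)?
max |F| = C(285, 9) = 30090460247505085

Erdős-Ko-Rado (1961): when n ≥ 2k, max |F| = C(n−1, k−1). The bound is attained by the star {A : i ∈ A} for any fixed i ∈ [n]. Here C(286−1, 10−1) = C(285, 9) = 30090460247505085.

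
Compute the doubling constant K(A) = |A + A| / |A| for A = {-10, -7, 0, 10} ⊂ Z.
K = |A + A| / |A| = 9/4

Enumerate A + A = {a + b : a, b ∈ A}. With |A| = 4, there are |A|^2 = 16 ordered sum pairs; collecting distinct values, A + A = {-20, -17, -14, -10, -7, 0, 3, 10, 20}, so |A + A| = 9. Thus K = 9/4. For comparison, the minimum possible |A + A| over all 4-element sets is 2·4 − 1 = 7 (so min K = 7/4), attained only by arithmetic progressions.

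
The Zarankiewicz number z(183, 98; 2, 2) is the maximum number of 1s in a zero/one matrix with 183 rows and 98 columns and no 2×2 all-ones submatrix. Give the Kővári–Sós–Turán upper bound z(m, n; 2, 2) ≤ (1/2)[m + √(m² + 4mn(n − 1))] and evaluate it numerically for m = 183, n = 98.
z(183, 98; 2, 2) ≤ (1/2)[183 + √(183² + 4·183·98·97)] = (1/2)[183 + √6991881] = 1413.6083

Kővári–Sós–Turán: let r_1, ..., r_183 be the row sums and z = Σ r_i the total number of 1s. Each pair of columns can share at most one row with both entries 1 (else a 2×2 all-ones block appears), so Σ_i C(r_i, 2) ≤ C(98, 2) = 4753. By convexity Σ_i C(r_i, 2) ≥ 183·C(z/183, 2) = z(z − 183)/(2·183), giving z² − 183z − 183·98·97 ≤ 0 and hence z ≤ (1/2)[183 + √(33489 + 4·1739598)] = (1/2)[183 + √6991881] ≈ (1/2)(183 + 2644.2165) = 1413.6083.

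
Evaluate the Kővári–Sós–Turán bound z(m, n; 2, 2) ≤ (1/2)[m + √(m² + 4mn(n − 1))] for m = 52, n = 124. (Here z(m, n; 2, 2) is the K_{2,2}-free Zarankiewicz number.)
z(52, 124; 2, 2) ≤ (1/2)[52 + √(52² + 4·52·124·123)] = (1/2)[52 + √3175120] = 916.9433

Kővári–Sós–Turán: let r_1, ..., r_52 be the row sums and z = Σ r_i the total number of 1s. Each pair of columns can share at most one row with both entries 1 (else a 2×2 all-ones block appears), so Σ_i C(r_i, 2) ≤ C(124, 2) = 7626. By convexity Σ_i C(r_i, 2) ≥ 52·C(z/52, 2) = z(z − 52)/(2·52), giving z² − 52z − 52·124·123 ≤ 0 and hence z ≤ (1/2)[52 + √(2704 + 4·793104)] = (1/2)[52 + √3175120] ≈ (1/2)(52 + 1781.8866) = 916.9433.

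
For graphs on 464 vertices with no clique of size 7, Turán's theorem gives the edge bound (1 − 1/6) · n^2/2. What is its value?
Turán density bound = (5/6) · 464^2/2 = 269120/3 ≈ 89706.6667

Turán's theorem: ex(n, K_{r+1}) is achieved by the complete r-partite Turán graph T(n, r) with parts as balanced as possible, and is at most (1 − 1/r) · n^2/2. For r = 6, n = 464: the density bound is (5/6) · 215296/2 = 269120/3 ≈ 89706.6667. The integer-valued extremum is e(T(464, 6)) = 89706, which is strictly less than the density bound 269120/3 since 6 ∤ 464 (the parts of T(464, 6) cannot all be equal).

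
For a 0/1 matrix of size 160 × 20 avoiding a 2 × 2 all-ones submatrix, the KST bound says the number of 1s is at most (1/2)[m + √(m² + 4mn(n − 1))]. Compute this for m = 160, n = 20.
z(160, 20; 2, 2) ≤ (1/2)[160 + √(160² + 4·160·20·19)] = (1/2)[160 + √268800] = 339.2296

Kővári–Sós–Turán: let r_1, ..., r_160 be the row sums and z = Σ r_i the total number of 1s. Each pair of columns can share at most one row with both entries 1 (else a 2×2 all-ones block appears), so Σ_i C(r_i, 2) ≤ C(20, 2) = 190. By convexity Σ_i C(r_i, 2) ≥ 160·C(z/160, 2) = z(z − 160)/(2·160), giving z² − 160z − 160·20·19 ≤ 0 and hence z ≤ (1/2)[160 + √(25600 + 4·60800)] = (1/2)[160 + √268800] ≈ (1/2)(160 + 518.4593) = 339.2296.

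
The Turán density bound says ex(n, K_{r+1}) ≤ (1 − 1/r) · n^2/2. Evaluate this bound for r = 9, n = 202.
Turán density bound = (8/9) · 202^2/2 = 163216/9 ≈ 18135.1111

Turán's theorem: ex(n, K_{r+1}) is achieved by the complete r-partite Turán graph T(n, r) with parts as balanced as possible, and is at most (1 − 1/r) · n^2/2. For r = 9, n = 202: the density bound is (8/9) · 40804/2 = 163216/9 ≈ 18135.1111. The integer-valued extremum is e(T(202, 9)) = 18134, which is strictly less than the density bound 163216/9 since 9 ∤ 202 (the parts of T(202, 9) cannot all be equal).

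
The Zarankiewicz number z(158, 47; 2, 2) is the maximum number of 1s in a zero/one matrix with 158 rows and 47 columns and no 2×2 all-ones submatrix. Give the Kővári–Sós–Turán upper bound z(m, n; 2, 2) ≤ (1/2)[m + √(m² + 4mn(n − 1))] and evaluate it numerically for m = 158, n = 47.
z(158, 47; 2, 2) ≤ (1/2)[158 + √(158² + 4·158·47·46)] = (1/2)[158 + √1391348] = 668.7771

Kővári–Sós–Turán: let r_1, ..., r_158 be the row sums and z = Σ r_i the total number of 1s. Each pair of columns can share at most one row with both entries 1 (else a 2×2 all-ones block appears), so Σ_i C(r_i, 2) ≤ C(47, 2) = 1081. By convexity Σ_i C(r_i, 2) ≥ 158·C(z/158, 2) = z(z − 158)/(2·158), giving z² − 158z − 158·47·46 ≤ 0 and hence z ≤ (1/2)[158 + √(24964 + 4·341596)] = (1/2)[158 + √1391348] ≈ (1/2)(158 + 1179.5542) = 668.7771.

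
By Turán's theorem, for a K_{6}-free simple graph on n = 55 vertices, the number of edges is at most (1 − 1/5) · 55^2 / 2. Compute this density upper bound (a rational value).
Turán density bound = (4/5) · 55^2/2 = 1210

Turán's theorem: ex(n, K_{r+1}) is achieved by the complete r-partite Turán graph T(n, r) with parts as balanced as possible, and is at most (1 − 1/r) · n^2/2. For r = 5, n = 55: the density bound is (4/5) · 3025/2 = 1210. Since 5 ∣ 55, the Turán graph T(55, 5) has parts of equal size 11, and its edge count e(T(55, 5)) = 1210 attains the density bound exactly.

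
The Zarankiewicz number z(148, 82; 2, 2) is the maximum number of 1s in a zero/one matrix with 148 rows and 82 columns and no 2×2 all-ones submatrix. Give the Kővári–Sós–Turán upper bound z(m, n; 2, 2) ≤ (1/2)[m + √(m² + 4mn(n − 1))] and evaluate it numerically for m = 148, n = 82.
z(148, 82; 2, 2) ≤ (1/2)[148 + √(148² + 4·148·82·81)] = (1/2)[148 + √3953968] = 1068.2293

Kővári–Sós–Turán: let r_1, ..., r_148 be the row sums and z = Σ r_i the total number of 1s. Each pair of columns can share at most one row with both entries 1 (else a 2×2 all-ones block appears), so Σ_i C(r_i, 2) ≤ C(82, 2) = 3321. By convexity Σ_i C(r_i, 2) ≥ 148·C(z/148, 2) = z(z − 148)/(2·148), giving z² − 148z − 148·82·81 ≤ 0 and hence z ≤ (1/2)[148 + √(21904 + 4·983016)] = (1/2)[148 + √3953968] ≈ (1/2)(148 + 1988.4587) = 1068.2293.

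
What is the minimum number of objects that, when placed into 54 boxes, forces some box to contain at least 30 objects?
n = (30 − 1)·54 + 1 = 1567

By the generalised pigeonhole principle, to guarantee some box contains ≥ r objects we need more than (r − 1) · k objects total. Threshold: n = (r − 1) · k + 1. With r = 30 and k = 54: n = 29 · 54 + 1 = 1566 + 1 = 1567. For n = 1566 = 29 · 54, we can put exactly 29 objects in every box, avoiding 30 in any single one — so 1567 is tight.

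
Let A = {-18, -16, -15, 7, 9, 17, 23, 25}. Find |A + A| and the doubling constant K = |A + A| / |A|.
K = |A + A| / |A| = 32/8 = 4

Enumerate A + A = {a + b : a, b ∈ A}. With |A| = 8, there are |A|^2 = 64 ordered sum pairs; collecting distinct values, A + A = {-36, -34, -33, -32, -31, -30, -11, -9, -8, -7, -6, -1, 1, 2, 5, 7, 8, 9, 10, 14, 16, 18, 24, 26, 30, 32, 34, 40, 42, 46, 48, 50}, so |A + A| = 32. Thus K = 32/8 = 4. For comparison, the minimum possible |A + A| over all 8-element sets is 2·8 − 1 = 15 (so min K = 15/8), attained only by arithmetic progressions.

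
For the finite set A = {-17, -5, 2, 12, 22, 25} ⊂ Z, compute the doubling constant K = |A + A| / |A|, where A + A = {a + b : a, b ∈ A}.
K = |A + A| / |A| = 20/6 = 10/3

Enumerate A + A = {a + b : a, b ∈ A}. With |A| = 6, there are |A|^2 = 36 ordered sum pairs; collecting distinct values, A + A = {-34, -22, -15, -10, -5, -3, 4, 5, 7, 8, 14, 17, 20, 24, 27, 34, 37, 44, 47, 50}, so |A + A| = 20. Thus K = 20/6 = 10/3. For comparison, the minimum possible |A + A| over all 6-element sets is 2·6 − 1 = 11 (so min K = 11/6), attained only by arithmetic progressions.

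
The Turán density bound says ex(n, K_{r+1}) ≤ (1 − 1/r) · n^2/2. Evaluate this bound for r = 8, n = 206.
Turán density bound = (7/8) · 206^2/2 = 74263/4 ≈ 18565.75

Turán's theorem: ex(n, K_{r+1}) is achieved by the complete r-partite Turán graph T(n, r) with parts as balanced as possible, and is at most (1 − 1/r) · n^2/2. For r = 8, n = 206: the density bound is (7/8) · 42436/2 = 74263/4 ≈ 18565.75. The integer-valued extremum is e(T(206, 8)) = 18565, which is strictly less than the density bound 74263/4 since 8 ∤ 206 (the parts of T(206, 8) cannot all be equal).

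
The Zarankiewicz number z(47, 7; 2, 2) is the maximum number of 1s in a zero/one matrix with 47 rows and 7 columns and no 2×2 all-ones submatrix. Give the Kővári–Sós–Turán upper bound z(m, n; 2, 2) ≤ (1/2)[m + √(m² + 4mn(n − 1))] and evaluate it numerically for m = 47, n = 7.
z(47, 7; 2, 2) ≤ (1/2)[47 + √(47² + 4·47·7·6)] = (1/2)[47 + √10105] = 73.7618

Kővári–Sós–Turán: let r_1, ..., r_47 be the row sums and z = Σ r_i the total number of 1s. Each pair of columns can share at most one row with both entries 1 (else a 2×2 all-ones block appears), so Σ_i C(r_i, 2) ≤ C(7, 2) = 21. By convexity Σ_i C(r_i, 2) ≥ 47·C(z/47, 2) = z(z − 47)/(2·47), giving z² − 47z − 47·7·6 ≤ 0 and hence z ≤ (1/2)[47 + √(2209 + 4·1974)] = (1/2)[47 + √10105] ≈ (1/2)(47 + 100.5236) = 73.7618.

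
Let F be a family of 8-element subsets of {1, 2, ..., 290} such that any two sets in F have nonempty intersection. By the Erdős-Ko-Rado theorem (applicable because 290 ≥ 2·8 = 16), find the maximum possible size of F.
max |F| = C(289, 7) = 31049696504112

The Erdős-Ko-Rado theorem states: for n ≥ 2k, an intersecting family of k-subsets of an n-element set has size at most C(n − 1, k − 1), with equality for 'star' families {A ⊆ [n] : |A| = k, i ∈ A} (fix an element i). For n = 290, k = 8: C(289, 7) = 31049696504112.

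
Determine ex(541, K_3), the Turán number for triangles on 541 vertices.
ex(541, K_3) = ⌊541^2/4⌋ = 73170

Mantel (1907): a triangle-free graph on n vertices has at most ⌊n^2/4⌋ edges, with equality for the complete bipartite graph K_{⌊n/2⌋, ⌈n/2⌉}. For n = 541: ⌊541^2/4⌋ = ⌊292681/4⌋ = 73170. The extremal graph is K_{270, 271}, which has 270·271 = 73170 edges.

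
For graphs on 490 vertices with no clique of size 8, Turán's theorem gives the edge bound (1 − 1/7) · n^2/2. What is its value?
Turán density bound = (6/7) · 490^2/2 = 102900

Turán's theorem: ex(n, K_{r+1}) is achieved by the complete r-partite Turán graph T(n, r) with parts as balanced as possible, and is at most (1 − 1/r) · n^2/2. For r = 7, n = 490: the density bound is (6/7) · 240100/2 = 102900. Since 7 ∣ 490, the Turán graph T(490, 7) has parts of equal size 70, and its edge count e(T(490, 7)) = 102900 attains the density bound exactly.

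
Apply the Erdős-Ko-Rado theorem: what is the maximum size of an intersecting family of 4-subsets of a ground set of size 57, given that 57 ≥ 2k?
max |F| = C(56, 3) = 27720

The Erdős-Ko-Rado theorem states: for n ≥ 2k, an intersecting family of k-subsets of an n-element set has size at most C(n − 1, k − 1), with equality for 'star' families {A ⊆ [n] : |A| = k, i ∈ A} (fix an element i). For n = 57, k = 4: C(56, 3) = 27720.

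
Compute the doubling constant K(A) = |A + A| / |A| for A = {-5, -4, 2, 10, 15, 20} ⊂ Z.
K = |A + A| / |A| = 20/6 = 10/3

Enumerate A + A = {a + b : a, b ∈ A}. With |A| = 6, there are |A|^2 = 36 ordered sum pairs; collecting distinct values, A + A = {-10, -9, -8, -3, -2, 4, 5, 6, 10, 11, 12, 15, 16, 17, 20, 22, 25, 30, 35, 40}, so |A + A| = 20. Thus K = 20/6 = 10/3. For comparison, the minimum possible |A + A| over all 6-element sets is 2·6 − 1 = 11 (so min K = 11/6), attained only by arithmetic progressions.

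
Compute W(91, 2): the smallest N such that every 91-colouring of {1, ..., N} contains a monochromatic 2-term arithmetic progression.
W(91, 2) = 91 + 1 = 92

A 2-term AP is any pair of integers, so a monochromatic 2-AP exists iff some colour is used at least twice. With 91 colours, the colouring i ↦ i on {1, ..., 91} uses each colour once, avoiding any monochromatic pair, so W(91, 2) > 91. For {1, ..., 92}, pigeonhole forces two integers of the same colour, which form a monochromatic 2-AP. Hence W(91, 2) = 92.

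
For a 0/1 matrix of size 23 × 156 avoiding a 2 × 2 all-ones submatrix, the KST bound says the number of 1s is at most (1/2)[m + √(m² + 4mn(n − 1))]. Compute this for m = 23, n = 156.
z(23, 156; 2, 2) ≤ (1/2)[23 + √(23² + 4·23·156·155)] = (1/2)[23 + √2225089] = 757.3366

Kővári–Sós–Turán: let r_1, ..., r_23 be the row sums and z = Σ r_i the total number of 1s. Each pair of columns can share at most one row with both entries 1 (else a 2×2 all-ones block appears), so Σ_i C(r_i, 2) ≤ C(156, 2) = 12090. By convexity Σ_i C(r_i, 2) ≥ 23·C(z/23, 2) = z(z − 23)/(2·23), giving z² − 23z − 23·156·155 ≤ 0 and hence z ≤ (1/2)[23 + √(529 + 4·556140)] = (1/2)[23 + √2225089] ≈ (1/2)(23 + 1491.6732) = 757.3366.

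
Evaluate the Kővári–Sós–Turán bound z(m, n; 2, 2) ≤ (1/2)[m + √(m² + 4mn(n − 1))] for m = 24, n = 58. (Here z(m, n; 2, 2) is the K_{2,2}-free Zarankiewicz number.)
z(24, 58; 2, 2) ≤ (1/2)[24 + √(24² + 4·24·58·57)] = (1/2)[24 + √317952] = 293.9362

Kővári–Sós–Turán: let r_1, ..., r_24 be the row sums and z = Σ r_i the total number of 1s. Each pair of columns can share at most one row with both entries 1 (else a 2×2 all-ones block appears), so Σ_i C(r_i, 2) ≤ C(58, 2) = 1653. By convexity Σ_i C(r_i, 2) ≥ 24·C(z/24, 2) = z(z − 24)/(2·24), giving z² − 24z − 24·58·57 ≤ 0 and hence z ≤ (1/2)[24 + √(576 + 4·79344)] = (1/2)[24 + √317952] ≈ (1/2)(24 + 563.8723) = 293.9362.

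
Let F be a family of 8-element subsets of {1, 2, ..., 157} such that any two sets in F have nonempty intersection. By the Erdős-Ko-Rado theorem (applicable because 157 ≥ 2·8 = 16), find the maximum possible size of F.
max |F| = C(156, 7) = 389179276200

Erdős-Ko-Rado (1961): when n ≥ 2k, max |F| = C(n−1, k−1). The bound is attained by the star {A : i ∈ A} for any fixed i ∈ [n]. Here C(157−1, 8−1) = C(156, 7) = 389179276200.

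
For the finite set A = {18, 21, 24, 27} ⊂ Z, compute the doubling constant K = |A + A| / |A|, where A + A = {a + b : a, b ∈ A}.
K = |A + A| / |A| = 7/4

Enumerate A + A = {a + b : a, b ∈ A}. With |A| = 4, there are |A|^2 = 16 ordered sum pairs; collecting distinct values, A + A = {36, 39, 42, 45, 48, 51, 54}, so |A + A| = 7. Thus K = 7/4. Here |A + A| = 2|A| − 1 = 7, the minimum possible — so K = 7/4 is minimal, which holds iff A is an arithmetic progression.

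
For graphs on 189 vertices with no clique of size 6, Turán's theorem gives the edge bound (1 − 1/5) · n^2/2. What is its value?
Turán density bound = (4/5) · 189^2/2 = 71442/5 ≈ 14288.4

Turán's theorem: ex(n, K_{r+1}) is achieved by the complete r-partite Turán graph T(n, r) with parts as balanced as possible, and is at most (1 − 1/r) · n^2/2. For r = 5, n = 189: the density bound is (4/5) · 35721/2 = 71442/5 ≈ 14288.4. The integer-valued extremum is e(T(189, 5)) = 14288, which is strictly less than the density bound 71442/5 since 5 ∤ 189 (the parts of T(189, 5) cannot all be equal).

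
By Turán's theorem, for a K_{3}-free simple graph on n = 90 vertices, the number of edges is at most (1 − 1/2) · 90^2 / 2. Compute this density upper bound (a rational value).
Turán density bound = (1/2) · 90^2/2 = 2025

Turán's theorem: ex(n, K_{r+1}) is achieved by the complete r-partite Turán graph T(n, r) with parts as balanced as possible, and is at most (1 − 1/r) · n^2/2. For r = 2, n = 90: the density bound is (1/2) · 8100/2 = 2025. Since 2 ∣ 90, the Turán graph T(90, 2) has parts of equal size 45, and its edge count e(T(90, 2)) = 2025 attains the density bound exactly.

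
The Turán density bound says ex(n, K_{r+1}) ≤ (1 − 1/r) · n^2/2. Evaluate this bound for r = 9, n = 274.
Turán density bound = (8/9) · 274^2/2 = 300304/9 ≈ 33367.1111

Turán's theorem: ex(n, K_{r+1}) is achieved by the complete r-partite Turán graph T(n, r) with parts as balanced as possible, and is at most (1 − 1/r) · n^2/2. For r = 9, n = 274: the density bound is (8/9) · 75076/2 = 300304/9 ≈ 33367.1111. The integer-valued extremum is e(T(274, 9)) = 33366, which is strictly less than the density bound 300304/9 since 9 ∤ 274 (the parts of T(274, 9) cannot all be equal).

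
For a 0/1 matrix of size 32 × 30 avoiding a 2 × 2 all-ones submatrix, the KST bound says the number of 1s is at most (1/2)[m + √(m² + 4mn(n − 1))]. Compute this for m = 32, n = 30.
z(32, 30; 2, 2) ≤ (1/2)[32 + √(32² + 4·32·30·29)] = (1/2)[32 + √112384] = 183.6186

Kővári–Sós–Turán: let r_1, ..., r_32 be the row sums and z = Σ r_i the total number of 1s. Each pair of columns can share at most one row with both entries 1 (else a 2×2 all-ones block appears), so Σ_i C(r_i, 2) ≤ C(30, 2) = 435. By convexity Σ_i C(r_i, 2) ≥ 32·C(z/32, 2) = z(z − 32)/(2·32), giving z² − 32z − 32·30·29 ≤ 0 and hence z ≤ (1/2)[32 + √(1024 + 4·27840)] = (1/2)[32 + √112384] ≈ (1/2)(32 + 335.2372) = 183.6186.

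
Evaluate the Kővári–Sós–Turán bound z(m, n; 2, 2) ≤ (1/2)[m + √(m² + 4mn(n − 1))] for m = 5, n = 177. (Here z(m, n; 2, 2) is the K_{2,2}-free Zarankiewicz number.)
z(5, 177; 2, 2) ≤ (1/2)[5 + √(5² + 4·5·177·176)] = (1/2)[5 + √623065] = 397.1723

Kővári–Sós–Turán: let r_1, ..., r_5 be the row sums and z = Σ r_i the total number of 1s. Each pair of columns can share at most one row with both entries 1 (else a 2×2 all-ones block appears), so Σ_i C(r_i, 2) ≤ C(177, 2) = 15576. By convexity Σ_i C(r_i, 2) ≥ 5·C(z/5, 2) = z(z − 5)/(2·5), giving z² − 5z − 5·177·176 ≤ 0 and hence z ≤ (1/2)[5 + √(25 + 4·155760)] = (1/2)[5 + √623065] ≈ (1/2)(5 + 789.3447) = 397.1723.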